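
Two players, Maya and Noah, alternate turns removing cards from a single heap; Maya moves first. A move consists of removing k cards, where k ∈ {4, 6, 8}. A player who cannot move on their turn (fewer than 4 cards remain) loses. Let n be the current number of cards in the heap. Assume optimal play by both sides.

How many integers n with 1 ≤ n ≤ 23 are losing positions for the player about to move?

Compute win/loss labels from the base case upward. A position with no move is L. Any other position is W if it can reach an L in one move, else L.
n=0: no move → L
n=1: no move → L
n=2: no move → L
n=3: no move → L
n=4: reaches L-position 0 → W
n=5: reaches L-position 1 → W
n=6: reaches L-position 2 → W
n=7: reaches L-position 3 → W
n=8: reaches L-position 2 → W
n=9: reaches L-position 3 → W
n=10: reaches L-position 2 → W
n=11: reaches L-position 3 → W
n=12: only reaches 8(W), 6(W), 4(W), all W → L
n=13: only reaches 9(W), 7(W), 5(W), all W → L
n=14: only reaches 10(W), 8(W), 6(W), all W → L
n=15: only reaches 11(W), 9(W), 7(W), all W → L
n=16: reaches L-position 12 → W
n=17: reaches L-position 13 → W
n=18: reaches L-position 14 → W
n=19: reaches L-position 15 → W
n=20: reaches L-position 14 → W
n=21: reaches L-position 15 → W
n=22: reaches L-position 14 → W
n=23: reaches L-position 15 → W
L entries with 1 ≤ n ≤ 23 (n=0 is outside the asked range and is not counted): n = 1, 2, 3, 12, 13, 14, 15; that makes 7.

7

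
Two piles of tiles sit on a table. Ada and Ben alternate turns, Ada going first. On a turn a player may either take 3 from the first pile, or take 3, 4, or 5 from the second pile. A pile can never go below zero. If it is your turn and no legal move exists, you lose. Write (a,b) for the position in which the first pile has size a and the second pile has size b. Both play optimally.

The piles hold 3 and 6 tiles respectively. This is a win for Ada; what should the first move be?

Move to (3,3).

Use the standard recursion: the mover loses at a terminal position; elsewhere, the mover wins exactly when some move hands the opponent an L position.
No move ever increases a pile, so every position that can arise here has a ≤ 3 and b ≤ 6; it is enough to label the cells with 0 ≤ a ≤ 3 and 0 ≤ b ≤ 6.
Every move lowers a or b (never raises either), so fill the grid row by row in increasing a, and left to right within a row: each cell's successors are then already labelled.
      b=0  b=1  b=2  b=3  b=4  b=5  b=6
a=0:    L    L    L    W    W    W    W
a=1:    L    L    L    W    W    W    W
a=2:    L    L    L    W    W    W    W
a=3:    W    W    W    L    L    L    W
Cells with no legal move (terminal, hence L): (0,0), (0,1), (0,2), (1,0), (1,1), (1,2), (2,0), (2,1), (2,2).
The remaining L cells, each justified by listing all of its moves:
(3,3): L (options (0,3)(W), (3,0)(W) are all W)
(3,4): L (options (0,4)(W), (3,1)(W), (3,0)(W) are all W)
(3,5): L (options (0,5)(W), (3,2)(W), (3,1)(W), (3,0)(W) are all W)
Every other cell has at least one move into one of the L cells above, so it is W.
From (3,6), the L positions reachable in one move are: (3,3).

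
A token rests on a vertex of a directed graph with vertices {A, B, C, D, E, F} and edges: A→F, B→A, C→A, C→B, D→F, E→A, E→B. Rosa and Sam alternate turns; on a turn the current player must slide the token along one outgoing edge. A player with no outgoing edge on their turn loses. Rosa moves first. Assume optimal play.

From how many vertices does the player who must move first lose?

2

Classify positions by backward induction: terminal positions (no move available) are L. From any other position, the mover wins iff some move reaches an L.
Every edge goes from a vertex to one that appears earlier in the order F, A, B, C, E, D, so processing vertices in that order labels each vertex after all of its successors.
F: no outgoing edge → L
A: reaches L-position F → W
B: only reaches A(W), which is W → L
C: reaches L-position B → W
E: reaches L-position B → W
D: reaches L-position F → W
The L vertices are B, F; that is 2 in all.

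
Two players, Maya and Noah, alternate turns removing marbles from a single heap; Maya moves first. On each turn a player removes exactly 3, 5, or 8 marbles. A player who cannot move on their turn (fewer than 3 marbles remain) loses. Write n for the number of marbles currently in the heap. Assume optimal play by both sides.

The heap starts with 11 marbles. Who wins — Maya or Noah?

Compute win/loss labels from the base case upward. A position with no move is L. Any other position is W if it can reach an L in one move, else L.
n=0: no move → L
n=1: no move → L
n=2: no move → L
n=3: can move to 0, which is L ⇒ W
n=4: can move to 1, which is L ⇒ W
n=5: can move to 2, which is L ⇒ W
n=6: can move to 1, which is L ⇒ W
n=7: can move to 2, which is L ⇒ W
n=8: can move to 0, which is L ⇒ W
n=9: can move to 1, which is L ⇒ W
n=10: can move to 2, which is L ⇒ W
n=11: moves to 8(W), 6(W), 3(W); every one is W ⇒ L
The starting position 11 is L: whatever Maya does, the opponent receives a W position.

Noah wins.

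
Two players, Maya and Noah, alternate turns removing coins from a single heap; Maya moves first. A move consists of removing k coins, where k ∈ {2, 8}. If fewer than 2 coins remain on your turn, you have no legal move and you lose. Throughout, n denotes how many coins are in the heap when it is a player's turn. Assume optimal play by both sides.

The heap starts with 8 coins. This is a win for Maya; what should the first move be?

Remove 8, leaving 0.

Work bottom-up. With no move the player to move loses. Otherwise the position is W if at least one move leads to an L position for the opponent, and L if every move leads to a W.
n=0: no move → L
n=1: no move → L
n=2: →0(L), so W
n=3: →1(L), so W
n=4: →2(W) only, which is W, so L
n=5: →3(W) only, which is W, so L
n=6: →4(L), so W
n=7: →5(L), so W
n=8: →0(L), so W
From 8, the L positions reachable in one move are: 0.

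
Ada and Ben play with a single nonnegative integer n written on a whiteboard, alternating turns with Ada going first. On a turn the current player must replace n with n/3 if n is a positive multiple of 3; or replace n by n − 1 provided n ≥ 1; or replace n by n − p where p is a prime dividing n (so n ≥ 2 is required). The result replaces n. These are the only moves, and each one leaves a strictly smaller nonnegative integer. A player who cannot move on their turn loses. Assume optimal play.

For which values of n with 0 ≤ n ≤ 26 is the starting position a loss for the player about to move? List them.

0, 4, 8, 14, 18, 22, 25

Work bottom-up. With no move the player to move loses. Otherwise the position is W if at least one move leads to an L position for the opponent, and L if every move leads to a W.
n=0: no move → L
n=1: →0(L), so W
n=2: →0(L), so W
n=3: →0(L), so W
n=4: →2(W), 3(W) — all W, so L
n=5: →0(L), so W
n=6: →4(L), so W
n=7: →0(L), so W
n=8: →6(W), 7(W) — all W, so L
n=9: →8(L), so W
n=10: →8(L), so W
n=11: →0(L), so W
n=12: →4(L), so W
n=13: →0(L), so W
n=14: →7(W), 12(W), 13(W) — all W, so L
n=15: →14(L), so W
n=16: →14(L), so W
n=17: →0(L), so W
n=18: →6(W), 15(W), 16(W), 17(W) — all W, so L
n=19: →0(L), so W
n=20: →18(L), so W
n=21: →14(L), so W
n=22: →11(W), 20(W), 21(W) — all W, so L
n=23: →0(L), so W
n=24: →8(L), so W
n=25: →20(W), 24(W) — all W, so L
n=26: →25(L), so W
The losing starting values of n are exactly the entries labelled L in this table (7 of them).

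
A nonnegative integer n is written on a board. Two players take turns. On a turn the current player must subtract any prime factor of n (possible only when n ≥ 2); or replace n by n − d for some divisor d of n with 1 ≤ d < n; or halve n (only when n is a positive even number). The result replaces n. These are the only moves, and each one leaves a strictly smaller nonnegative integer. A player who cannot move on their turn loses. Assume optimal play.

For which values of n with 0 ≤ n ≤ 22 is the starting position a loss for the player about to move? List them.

0, 1, 4, 9, 14, 20

Compute win/loss labels from the base case upward. A position with no move is L. Any other position is W if it can reach an L in one move, else L.
n=0: no move → L
n=1: no move → L
n=2: reaches L-position 0 → W
n=3: reaches L-position 0 → W
n=4: only reaches 2(W), 3(W), all W → L
n=5: reaches L-position 0 → W
n=6: reaches L-position 4 → W
n=7: reaches L-position 0 → W
n=8: reaches L-position 4 → W
n=9: only reaches 6(W), 8(W), all W → L
n=10: reaches L-position 9 → W
n=11: reaches L-position 0 → W
n=12: reaches L-position 9 → W
n=13: reaches L-position 0 → W
n=14: only reaches 7(W), 12(W), 13(W), all W → L
n=15: reaches L-position 14 → W
n=16: reaches L-position 14 → W
n=17: reaches L-position 0 → W
n=18: reaches L-position 9 → W
n=19: reaches L-position 0 → W
n=20: only reaches 10(W), 15(W), 16(W), 18(W), 19(W), all W → L
n=21: reaches L-position 14 → W
n=22: reaches L-position 20 → W
The losing starting values of n are exactly the entries labelled L in this table (6 of them).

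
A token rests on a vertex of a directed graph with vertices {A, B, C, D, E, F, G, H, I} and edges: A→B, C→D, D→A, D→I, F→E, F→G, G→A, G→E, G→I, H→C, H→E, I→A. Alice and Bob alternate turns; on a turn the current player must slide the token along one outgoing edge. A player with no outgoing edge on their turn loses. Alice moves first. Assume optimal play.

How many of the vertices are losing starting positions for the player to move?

Classify positions by backward induction: terminal positions (no move available) are L. From any other position, the mover wins iff some move reaches an L.
Every edge goes from a vertex to one that appears earlier in the order B, E, A, I, D, G, F, C, H, so processing vertices in that order labels each vertex after all of its successors.
B: no outgoing edge → L
E: no outgoing edge → L
A: can move to B, which is L ⇒ W
I: the only move is to A(W), a W ⇒ L
D: can move to I, which is L ⇒ W
G: can move to I, which is L ⇒ W
F: can move to E, which is L ⇒ W
C: the only move is to D(W), a W ⇒ L
H: can move to C, which is L ⇒ W
The L vertices are B, C, E, I; that is 4 in all.

4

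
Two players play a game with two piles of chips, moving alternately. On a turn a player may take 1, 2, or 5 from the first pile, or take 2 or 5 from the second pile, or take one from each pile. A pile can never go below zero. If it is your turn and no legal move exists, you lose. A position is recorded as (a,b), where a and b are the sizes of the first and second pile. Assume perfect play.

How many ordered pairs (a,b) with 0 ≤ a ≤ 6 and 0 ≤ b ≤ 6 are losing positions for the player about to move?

17

Work bottom-up. With no move the player to move loses. Otherwise the position is W if at least one move leads to an L position for the opponent, and L if every move leads to a W.
Every move lowers a or b (never raises either), so fill the grid row by row in increasing a, and left to right within a row: each cell's successors are then already labelled.
      b=0  b=1  b=2  b=3  b=4  b=5  b=6
a=0:    L    L    W    W    L    W    W
a=1:    W    W    W    L    W    W    L
a=2:    W    W    L    W    W    L    W
a=3:    L    L    W    W    L    W    W
a=4:    W    W    W    L    W    W    L
a=5:    W    W    L    W    W    L    W
a=6:    L    L    W    W    L    W    W
Cells with no legal move (terminal, hence L): (0,0), (0,1).
The remaining L cells, each justified by listing all of its moves:
(0,4): the only move is to (0,2)(W), a W ⇒ L
(1,3): moves to (0,3)(W), (1,1)(W), (0,2)(W); every one is W ⇒ L
(1,6): moves to (0,6)(W), (1,4)(W), (1,1)(W), (0,5)(W); every one is W ⇒ L
(2,2): moves to (1,2)(W), (0,2)(W), (2,0)(W), (1,1)(W); every one is W ⇒ L
(2,5): moves to (1,5)(W), (0,5)(W), (2,3)(W), (2,0)(W), (1,4)(W); every one is W ⇒ L
(3,0): moves to (2,0)(W), (1,0)(W); every one is W ⇒ L
(3,1): moves to (2,1)(W), (1,1)(W), (2,0)(W); every one is W ⇒ L
(3,4): moves to (2,4)(W), (1,4)(W), (3,2)(W), (2,3)(W); every one is W ⇒ L
(4,3): moves to (3,3)(W), (2,3)(W), (4,1)(W), (3,2)(W); every one is W ⇒ L
(4,6): moves to (3,6)(W), (2,6)(W), (4,4)(W), (4,1)(W), (3,5)(W); every one is W ⇒ L
(5,2): moves to (4,2)(W), (3,2)(W), (0,2)(W), (5,0)(W), (4,1)(W); every one is W ⇒ L
(5,5): moves to (4,5)(W), (3,5)(W), (0,5)(W), (5,3)(W), (5,0)(W), (4,4)(W); every one is W ⇒ L
(6,0): moves to (5,0)(W), (4,0)(W), (1,0)(W); every one is W ⇒ L
(6,1): moves to (5,1)(W), (4,1)(W), (1,1)(W), (5,0)(W); every one is W ⇒ L
(6,4): moves to (5,4)(W), (4,4)(W), (1,4)(W), (6,2)(W), (5,3)(W); every one is W ⇒ L
Every other cell has at least one move into one of the L cells above, so it is W.
L cells per row: a=0: 3, a=1: 2, a=2: 2, a=3: 3, a=4: 2, a=5: 2, a=6: 3; total 17.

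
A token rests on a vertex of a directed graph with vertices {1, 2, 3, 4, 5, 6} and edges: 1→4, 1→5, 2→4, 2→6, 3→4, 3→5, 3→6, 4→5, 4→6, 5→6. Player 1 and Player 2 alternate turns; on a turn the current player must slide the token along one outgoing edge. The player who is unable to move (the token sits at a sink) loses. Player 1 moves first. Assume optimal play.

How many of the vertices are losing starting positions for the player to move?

Work bottom-up. With no move the player to move loses. Otherwise the position is W if at least one move leads to an L position for the opponent, and L if every move leads to a W.
Every edge goes from a vertex to one that appears earlier in the order 6, 5, 4, 1, 3, 2, so processing vertices in that order labels each vertex after all of its successors.
6: no outgoing edge → L
5: →6(L), so W
4: →6(L), so W
1: →4(W), 5(W) — all W, so L
3: →6(L), so W
2: →6(L), so W
The L vertices are 1, 6; that is 2 in all.

2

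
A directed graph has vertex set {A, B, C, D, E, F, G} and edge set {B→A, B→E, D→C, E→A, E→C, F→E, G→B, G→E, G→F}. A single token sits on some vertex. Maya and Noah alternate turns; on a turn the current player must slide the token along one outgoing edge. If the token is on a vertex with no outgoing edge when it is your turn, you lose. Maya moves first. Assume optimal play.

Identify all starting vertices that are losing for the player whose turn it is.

Classify positions by backward induction: terminal positions (no move available) are L. From any other position, the mover wins iff some move reaches an L.
Every edge goes from a vertex to one that appears earlier in the order C, A, E, F, B, G, D, so processing vertices in that order labels each vertex after all of its successors.
C: no outgoing edge → L
A: no outgoing edge → L
E: →A(L), so W
F: →E(W) only, which is W, so L
B: →A(L), so W
G: →F(L), so W
D: →C(L), so W
Reading off the rows marked L gives the requested list; there are 3 such vertices.

A, C, F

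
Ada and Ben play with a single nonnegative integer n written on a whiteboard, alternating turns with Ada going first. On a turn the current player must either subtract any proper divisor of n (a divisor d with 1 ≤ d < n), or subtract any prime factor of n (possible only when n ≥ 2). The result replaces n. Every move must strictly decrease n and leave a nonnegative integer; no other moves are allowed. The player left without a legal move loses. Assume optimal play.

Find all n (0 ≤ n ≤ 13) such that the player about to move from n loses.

Compute win/loss labels from the base case upward. A position with no move is L. Any other position is W if it can reach an L in one move, else L.
n=0: no move → L
n=1: no move → L
n=2: reaches L-position 0 → W
n=3: reaches L-position 0 → W
n=4: only reaches 2(W), 3(W), all W → L
n=5: reaches L-position 0 → W
n=6: reaches L-position 4 → W
n=7: reaches L-position 0 → W
n=8: reaches L-position 4 → W
n=9: only reaches 6(W), 8(W), all W → L
n=10: reaches L-position 9 → W
n=11: reaches L-position 0 → W
n=12: reaches L-position 9 → W
n=13: reaches L-position 0 → W
The losing starting values of n are exactly the entries labelled L in this table (4 of them).

0, 1, 4, 9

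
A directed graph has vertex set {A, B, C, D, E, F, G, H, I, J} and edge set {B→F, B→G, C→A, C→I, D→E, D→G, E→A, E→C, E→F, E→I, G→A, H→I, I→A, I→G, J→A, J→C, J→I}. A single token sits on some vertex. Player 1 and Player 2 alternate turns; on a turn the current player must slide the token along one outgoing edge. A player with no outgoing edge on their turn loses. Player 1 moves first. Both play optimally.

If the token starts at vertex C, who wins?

Label each position W (a win for the player to move) or L (a loss). A position with no legal move is L; any other position is W exactly when some move reaches an L, and L when every move reaches a W.
Every edge goes from a vertex to one that appears earlier in the order A, F, G, I, B, C, E, J, H, D, so processing vertices in that order labels each vertex after all of its successors.
A: no outgoing edge → L
F: no outgoing edge → L
G: W (go to A, an L position)
I: W (go to A, an L position)
B: W (go to F, an L position)
C: W (go to A, an L position)
E: W (go to F, an L position)
J: W (go to A, an L position)
H: L (sole option I(W) is W)
D: L (options E(W), G(W) are all W)
From C Player 1 can move to A, reaching an L position.

Player 1 wins.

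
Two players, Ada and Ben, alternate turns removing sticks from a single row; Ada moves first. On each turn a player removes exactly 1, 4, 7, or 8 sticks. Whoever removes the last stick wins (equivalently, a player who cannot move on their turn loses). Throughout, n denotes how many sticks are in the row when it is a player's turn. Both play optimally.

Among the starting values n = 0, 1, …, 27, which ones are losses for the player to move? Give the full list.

Work bottom-up. With no move the player to move loses. Otherwise the position is W if at least one move leads to an L position for the opponent, and L if every move leads to a W.
n=0: no move → L
n=1: W (go to 0, an L position)
n=2: L (sole option 1(W) is W)
n=3: W (go to 2, an L position)
n=4: W (go to 0, an L position)
n=5: L (options 4(W), 1(W) are all W)
n=6: W (go to 5, an L position)
n=7: W (go to 0, an L position)
n=8: W (go to 0, an L position)
n=9: W (go to 5, an L position)
n=10: W (go to 2, an L position)
n=11: L (options 10(W), 7(W), 4(W), 3(W) are all W)
n=12: W (go to 11, an L position)
n=13: W (go to 5, an L position)
n=14: L (options 13(W), 10(W), 7(W), 6(W) are all W)
n=15: W (go to 14, an L position)
n=16: L (options 15(W), 12(W), 9(W), 8(W) are all W)
n=17: W (go to 16, an L position)
n=18: W (go to 14, an L position)
n=19: W (go to 11, an L position)
n=20: W (go to 16, an L position)
n=21: W (go to 14, an L position)
n=22: W (go to 14, an L position)
n=23: W (go to 16, an L position)
n=24: W (go to 16, an L position)
n=25: L (options 24(W), 21(W), 18(W), 17(W) are all W)
n=26: W (go to 25, an L position)
n=27: L (options 26(W), 23(W), 20(W), 19(W) are all W)
The losing starting values of n are exactly the entries labelled L in this table (8 of them).

0, 2, 5, 11, 14, 16, 25, 27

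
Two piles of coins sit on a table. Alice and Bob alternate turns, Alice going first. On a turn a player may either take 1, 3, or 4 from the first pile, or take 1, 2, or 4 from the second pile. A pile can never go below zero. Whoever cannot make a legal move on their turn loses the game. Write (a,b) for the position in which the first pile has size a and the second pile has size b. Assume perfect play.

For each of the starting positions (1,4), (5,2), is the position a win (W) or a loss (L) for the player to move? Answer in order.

(1,4): L, (5,2): W

Positions with no move are L. A position that does have a move is losing for the player to move precisely when every available move leads to a winning position for the opponent. Fill in the labels:
No move ever increases a pile, so every position that can arise here has a ≤ 5 and b ≤ 4; it is enough to label the cells with 0 ≤ a ≤ 5 and 0 ≤ b ≤ 4.
Every move lowers a or b (never raises either), so fill the grid row by row in increasing a, and left to right within a row: each cell's successors are then already labelled.
      b=0  b=1  b=2  b=3  b=4
a=0:    L    W    W    L    W
a=1:    W    L    W    W    L
a=2:    L    W    W    L    W
a=3:    W    L    W    W    L
a=4:    W    W    L    W    W
a=5:    W    W    W    W    W
Cells with no legal move (terminal, hence L): (0,0).
The remaining L cells, each justified by listing all of its moves:
(0,3): →(0,2)(W), (0,1)(W) — all W, so L
(1,1): →(0,1)(W), (1,0)(W) — all W, so L
(1,4): →(0,4)(W), (1,3)(W), (1,2)(W), (1,0)(W) — all W, so L
(2,0): →(1,0)(W) only, which is W, so L
(2,3): →(1,3)(W), (2,2)(W), (2,1)(W) — all W, so L
(3,1): →(2,1)(W), (0,1)(W), (3,0)(W) — all W, so L
(3,4): →(2,4)(W), (0,4)(W), (3,3)(W), (3,2)(W), (3,0)(W) — all W, so L
(4,2): →(3,2)(W), (1,2)(W), (0,2)(W), (4,1)(W), (4,0)(W) — all W, so L
Every other cell has at least one move into one of the L cells above, so it is W.
(1,4): one of the L cells justified above, so L
(5,2): the move to (4,2) reaches an L cell, so W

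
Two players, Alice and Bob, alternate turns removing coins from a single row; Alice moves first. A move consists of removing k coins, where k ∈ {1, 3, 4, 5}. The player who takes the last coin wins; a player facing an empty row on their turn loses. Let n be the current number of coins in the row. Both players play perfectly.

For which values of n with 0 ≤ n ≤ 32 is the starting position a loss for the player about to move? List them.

0, 2, 8, 10, 16, 18, 24, 26, 32

Compute win/loss labels from the base case upward. A position with no move is L. Any other position is W if it can reach an L in one move, else L.
n=0: no move → L
n=1: W (go to 0, an L position)
n=2: L (sole option 1(W) is W)
n=3: W (go to 2, an L position)
n=4: W (go to 0, an L position)
n=5: W (go to 2, an L position)
n=6: W (go to 2, an L position)
n=7: W (go to 2, an L position)
n=8: L (options 7(W), 5(W), 4(W), 3(W) are all W)
n=9: W (go to 8, an L position)
n=10: L (options 9(W), 7(W), 6(W), 5(W) are all W)
n=11: W (go to 10, an L position)
n=12: W (go to 8, an L position)
n=13: W (go to 10, an L position)
n=14: W (go to 10, an L position)
n=15: W (go to 10, an L position)
n=16: L (options 15(W), 13(W), 12(W), 11(W) are all W)
n=17: W (go to 16, an L position)
n=18: L (options 17(W), 15(W), 14(W), 13(W) are all W)
n=19: W (go to 18, an L position)
n=20: W (go to 16, an L position)
n=21: W (go to 18, an L position)
n=22: W (go to 18, an L position)
n=23: W (go to 18, an L position)
n=24: L (options 23(W), 21(W), 20(W), 19(W) are all W)
n=25: W (go to 24, an L position)
n=26: L (options 25(W), 23(W), 22(W), 21(W) are all W)
n=27: W (go to 26, an L position)
n=28: W (go to 24, an L position)
n=29: W (go to 26, an L position)
n=30: W (go to 26, an L position)
n=31: W (go to 26, an L position)
n=32: L (options 31(W), 29(W), 28(W), 27(W) are all W)
Reading off the rows marked L gives the requested list; there are 9 such values of n.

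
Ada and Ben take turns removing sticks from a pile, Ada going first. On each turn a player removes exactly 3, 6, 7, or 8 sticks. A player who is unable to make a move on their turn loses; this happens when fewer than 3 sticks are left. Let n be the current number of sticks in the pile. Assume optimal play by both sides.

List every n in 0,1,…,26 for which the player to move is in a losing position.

0, 1, 2, 11, 12, 13, 22, 23, 24

Build the W/L table. Terminal = L. A non-terminal position is W if it has a move to some L; otherwise it is L.
n=0: no move → L
n=1: no move → L
n=2: no move → L
n=3: can move to 0, which is L ⇒ W
n=4: can move to 1, which is L ⇒ W
n=5: can move to 2, which is L ⇒ W
n=6: can move to 0, which is L ⇒ W
n=7: can move to 1, which is L ⇒ W
n=8: can move to 2, which is L ⇒ W
n=9: can move to 2, which is L ⇒ W
n=10: can move to 2, which is L ⇒ W
n=11: moves to 8(W), 5(W), 4(W), 3(W); every one is W ⇒ L
n=12: moves to 9(W), 6(W), 5(W), 4(W); every one is W ⇒ L
n=13: moves to 10(W), 7(W), 6(W), 5(W); every one is W ⇒ L
n=14: can move to 11, which is L ⇒ W
n=15: can move to 12, which is L ⇒ W
n=16: can move to 13, which is L ⇒ W
n=17: can move to 11, which is L ⇒ W
n=18: can move to 12, which is L ⇒ W
n=19: can move to 13, which is L ⇒ W
n=20: can move to 13, which is L ⇒ W
n=21: can move to 13, which is L ⇒ W
n=22: moves to 19(W), 16(W), 15(W), 14(W); every one is W ⇒ L
n=23: moves to 20(W), 17(W), 16(W), 15(W); every one is W ⇒ L
n=24: moves to 21(W), 18(W), 17(W), 16(W); every one is W ⇒ L
n=25: can move to 22, which is L ⇒ W
n=26: can move to 23, which is L ⇒ W
Reading off the rows marked L gives the requested list; there are 9 such values of n.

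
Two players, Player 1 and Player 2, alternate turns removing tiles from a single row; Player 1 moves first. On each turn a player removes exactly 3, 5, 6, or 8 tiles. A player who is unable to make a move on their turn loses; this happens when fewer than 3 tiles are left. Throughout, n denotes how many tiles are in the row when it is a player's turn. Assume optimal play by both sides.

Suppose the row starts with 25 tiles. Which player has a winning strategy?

Player 1 wins.

Classify positions by backward induction: terminal positions (no move available) are L. From any other position, the mover wins iff some move reaches an L.
n=0: no move → L
n=1: no move → L
n=2: no move → L
n=3: can move to 0, which is L ⇒ W
n=4: can move to 1, which is L ⇒ W
n=5: can move to 2, which is L ⇒ W
n=6: can move to 1, which is L ⇒ W
n=7: can move to 2, which is L ⇒ W
n=8: can move to 2, which is L ⇒ W
n=9: can move to 1, which is L ⇒ W
n=10: can move to 2, which is L ⇒ W
n=11: moves to 8(W), 6(W), 5(W), 3(W); every one is W ⇒ L
n=12: moves to 9(W), 7(W), 6(W), 4(W); every one is W ⇒ L
n=13: moves to 10(W), 8(W), 7(W), 5(W); every one is W ⇒ L
n=14: can move to 11, which is L ⇒ W
n=15: can move to 12, which is L ⇒ W
n=16: can move to 13, which is L ⇒ W
n=17: can move to 12, which is L ⇒ W
n=18: can move to 13, which is L ⇒ W
n=19: can move to 13, which is L ⇒ W
n=20: can move to 12, which is L ⇒ W
n=21: can move to 13, which is L ⇒ W
n=22: moves to 19(W), 17(W), 16(W), 14(W); every one is W ⇒ L
n=23: moves to 20(W), 18(W), 17(W), 15(W); every one is W ⇒ L
n=24: moves to 21(W), 19(W), 18(W), 16(W); every one is W ⇒ L
n=25: can move to 22, which is L ⇒ W
The starting position 25 is W: Player 1 should remove 3, leaving 22, handing over an L position.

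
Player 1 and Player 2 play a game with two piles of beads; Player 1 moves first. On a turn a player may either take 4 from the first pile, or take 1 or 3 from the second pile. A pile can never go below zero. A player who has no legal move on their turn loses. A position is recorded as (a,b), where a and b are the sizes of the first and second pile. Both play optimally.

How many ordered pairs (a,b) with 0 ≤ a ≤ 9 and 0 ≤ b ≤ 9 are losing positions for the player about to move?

Compute win/loss labels from the base case upward. A position with no move is L. Any other position is W if it can reach an L in one move, else L.
Every move lowers a or b (never raises either), so fill the grid row by row in increasing a, and left to right within a row: each cell's successors are then already labelled.
      b=0  b=1  b=2  b=3  b=4  b=5  b=6  b=7  b=8  b=9
a=0:    L    W    L    W    L    W    L    W    L    W
a=1:    L    W    L    W    L    W    L    W    L    W
a=2:    L    W    L    W    L    W    L    W    L    W
a=3:    L    W    L    W    L    W    L    W    L    W
a=4:    W    L    W    L    W    L    W    L    W    L
a=5:    W    L    W    L    W    L    W    L    W    L
a=6:    W    L    W    L    W    L    W    L    W    L
a=7:    W    L    W    L    W    L    W    L    W    L
a=8:    L    W    L    W    L    W    L    W    L    W
a=9:    L    W    L    W    L    W    L    W    L    W
Cells with no legal move (terminal, hence L): (0,0), (1,0), (2,0), (3,0).
The remaining L cells, each justified by listing all of its moves:
(0,2): the only move is to (0,1)(W), a W ⇒ L
(0,4): moves to (0,3)(W), (0,1)(W); every one is W ⇒ L
(0,6): moves to (0,5)(W), (0,3)(W); every one is W ⇒ L
(0,8): moves to (0,7)(W), (0,5)(W); every one is W ⇒ L
(1,2): the only move is to (1,1)(W), a W ⇒ L
(1,4): moves to (1,3)(W), (1,1)(W); every one is W ⇒ L
(1,6): moves to (1,5)(W), (1,3)(W); every one is W ⇒ L
(1,8): moves to (1,7)(W), (1,5)(W); every one is W ⇒ L
(2,2): the only move is to (2,1)(W), a W ⇒ L
(2,4): moves to (2,3)(W), (2,1)(W); every one is W ⇒ L
(2,6): moves to (2,5)(W), (2,3)(W); every one is W ⇒ L
(2,8): moves to (2,7)(W), (2,5)(W); every one is W ⇒ L
(3,2): the only move is to (3,1)(W), a W ⇒ L
(3,4): moves to (3,3)(W), (3,1)(W); every one is W ⇒ L
(3,6): moves to (3,5)(W), (3,3)(W); every one is W ⇒ L
(3,8): moves to (3,7)(W), (3,5)(W); every one is W ⇒ L
(4,1): moves to (0,1)(W), (4,0)(W); every one is W ⇒ L
(4,3): moves to (0,3)(W), (4,2)(W), (4,0)(W); every one is W ⇒ L
(4,5): moves to (0,5)(W), (4,4)(W), (4,2)(W); every one is W ⇒ L
(4,7): moves to (0,7)(W), (4,6)(W), (4,4)(W); every one is W ⇒ L
(4,9): moves to (0,9)(W), (4,8)(W), (4,6)(W); every one is W ⇒ L
(5,1): moves to (1,1)(W), (5,0)(W); every one is W ⇒ L
(5,3): moves to (1,3)(W), (5,2)(W), (5,0)(W); every one is W ⇒ L
(5,5): moves to (1,5)(W), (5,4)(W), (5,2)(W); every one is W ⇒ L
(5,7): moves to (1,7)(W), (5,6)(W), (5,4)(W); every one is W ⇒ L
(5,9): moves to (1,9)(W), (5,8)(W), (5,6)(W); every one is W ⇒ L
(6,1): moves to (2,1)(W), (6,0)(W); every one is W ⇒ L
(6,3): moves to (2,3)(W), (6,2)(W), (6,0)(W); every one is W ⇒ L
(6,5): moves to (2,5)(W), (6,4)(W), (6,2)(W); every one is W ⇒ L
(6,7): moves to (2,7)(W), (6,6)(W), (6,4)(W); every one is W ⇒ L
(6,9): moves to (2,9)(W), (6,8)(W), (6,6)(W); every one is W ⇒ L
(7,1): moves to (3,1)(W), (7,0)(W); every one is W ⇒ L
(7,3): moves to (3,3)(W), (7,2)(W), (7,0)(W); every one is W ⇒ L
(7,5): moves to (3,5)(W), (7,4)(W), (7,2)(W); every one is W ⇒ L
(7,7): moves to (3,7)(W), (7,6)(W), (7,4)(W); every one is W ⇒ L
(7,9): moves to (3,9)(W), (7,8)(W), (7,6)(W); every one is W ⇒ L
(8,0): the only move is to (4,0)(W), a W ⇒ L
(8,2): moves to (4,2)(W), (8,1)(W); every one is W ⇒ L
(8,4): moves to (4,4)(W), (8,3)(W), (8,1)(W); every one is W ⇒ L
(8,6): moves to (4,6)(W), (8,5)(W), (8,3)(W); every one is W ⇒ L
(8,8): moves to (4,8)(W), (8,7)(W), (8,5)(W); every one is W ⇒ L
(9,0): the only move is to (5,0)(W), a W ⇒ L
(9,2): moves to (5,2)(W), (9,1)(W); every one is W ⇒ L
(9,4): moves to (5,4)(W), (9,3)(W), (9,1)(W); every one is W ⇒ L
(9,6): moves to (5,6)(W), (9,5)(W), (9,3)(W); every one is W ⇒ L
(9,8): moves to (5,8)(W), (9,7)(W), (9,5)(W); every one is W ⇒ L
Every other cell has at least one move into one of the L cells above, so it is W.
L cells per row: a=0: 5, a=1: 5, a=2: 5, a=3: 5, a=4: 5, a=5: 5, a=6: 5, a=7: 5, a=8: 5, a=9: 5; total 50.

50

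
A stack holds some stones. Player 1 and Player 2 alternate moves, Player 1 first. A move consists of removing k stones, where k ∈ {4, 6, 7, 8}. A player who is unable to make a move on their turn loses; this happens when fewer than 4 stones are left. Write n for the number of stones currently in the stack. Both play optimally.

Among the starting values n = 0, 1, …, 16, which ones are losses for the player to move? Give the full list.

0, 1, 2, 3, 12, 13, 14, 15

Compute win/loss labels from the base case upward. A position with no move is L. Any other position is W if it can reach an L in one move, else L.
n=0: no move → L
n=1: no move → L
n=2: no move → L
n=3: no move → L
n=4: W (go to 0, an L position)
n=5: W (go to 1, an L position)
n=6: W (go to 2, an L position)
n=7: W (go to 3, an L position)
n=8: W (go to 2, an L position)
n=9: W (go to 3, an L position)
n=10: W (go to 3, an L position)
n=11: W (go to 3, an L position)
n=12: L (options 8(W), 6(W), 5(W), 4(W) are all W)
n=13: L (options 9(W), 7(W), 6(W), 5(W) are all W)
n=14: L (options 10(W), 8(W), 7(W), 6(W) are all W)
n=15: L (options 11(W), 9(W), 8(W), 7(W) are all W)
n=16: W (go to 12, an L position)
The losing starting values of n are exactly the entries labelled L in this table (8 of them).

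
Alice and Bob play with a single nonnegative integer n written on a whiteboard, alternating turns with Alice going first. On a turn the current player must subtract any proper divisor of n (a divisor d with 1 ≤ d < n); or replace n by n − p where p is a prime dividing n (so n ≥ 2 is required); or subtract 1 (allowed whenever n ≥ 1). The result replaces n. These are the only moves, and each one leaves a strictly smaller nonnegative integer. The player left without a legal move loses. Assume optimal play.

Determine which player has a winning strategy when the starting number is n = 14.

Bob wins.

Label each position W (a win for the player to move) or L (a loss). A position with no legal move is L; any other position is W exactly when some move reaches an L, and L when every move reaches a W.
n=0: no move → L
n=1: W (go to 0, an L position)
n=2: W (go to 0, an L position)
n=3: W (go to 0, an L position)
n=4: L (options 2(W), 3(W) are all W)
n=5: W (go to 0, an L position)
n=6: W (go to 4, an L position)
n=7: W (go to 0, an L position)
n=8: W (go to 4, an L position)
n=9: L (options 6(W), 8(W) are all W)
n=10: W (go to 9, an L position)
n=11: W (go to 0, an L position)
n=12: W (go to 9, an L position)
n=13: W (go to 0, an L position)
n=14: L (options 7(W), 12(W), 13(W) are all W)
Every move from 14 reaches a W position, so the mover loses.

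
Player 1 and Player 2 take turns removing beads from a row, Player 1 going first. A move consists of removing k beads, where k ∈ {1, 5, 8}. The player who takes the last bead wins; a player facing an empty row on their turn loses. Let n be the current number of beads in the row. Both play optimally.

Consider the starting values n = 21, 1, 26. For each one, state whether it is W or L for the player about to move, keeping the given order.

21: W, 1: W, 26: L

Build the W/L table. Terminal = L. A non-terminal position is W if it has a move to some L; otherwise it is L.
n=0: no move → L
n=1: W (go to 0, an L position)
n=2: L (sole option 1(W) is W)
n=3: W (go to 2, an L position)
n=4: L (sole option 3(W) is W)
n=5: W (go to 4, an L position)
n=6: L (options 5(W), 1(W) are all W)
n=7: W (go to 6, an L position)
n=8: W (go to 0, an L position)
n=9: W (go to 4, an L position)
n=10: W (go to 2, an L position)
n=11: W (go to 6, an L position)
n=12: W (go to 4, an L position)
n=13: L (options 12(W), 8(W), 5(W) are all W)
n=14: W (go to 13, an L position)
n=15: L (options 14(W), 10(W), 7(W) are all W)
n=16: W (go to 15, an L position)
n=17: L (options 16(W), 12(W), 9(W) are all W)
n=18: W (go to 17, an L position)
n=19: L (options 18(W), 14(W), 11(W) are all W)
n=20: W (go to 19, an L position)
n=21: W (go to 13, an L position)
n=22: W (go to 17, an L position)
n=23: W (go to 15, an L position)
n=24: W (go to 19, an L position)
n=25: W (go to 17, an L position)
n=26: L (options 25(W), 21(W), 18(W) are all W)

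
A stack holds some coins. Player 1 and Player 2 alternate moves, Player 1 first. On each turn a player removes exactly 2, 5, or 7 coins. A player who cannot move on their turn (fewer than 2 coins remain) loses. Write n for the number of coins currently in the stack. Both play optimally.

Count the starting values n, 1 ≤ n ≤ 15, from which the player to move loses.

5

Classify positions by backward induction: terminal positions (no move available) are L. From any other position, the mover wins iff some move reaches an L.
n=0: no move → L
n=1: no move → L
n=2: W (go to 0, an L position)
n=3: W (go to 1, an L position)
n=4: L (sole option 2(W) is W)
n=5: W (go to 0, an L position)
n=6: W (go to 4, an L position)
n=7: W (go to 0, an L position)
n=8: W (go to 1, an L position)
n=9: W (go to 4, an L position)
n=10: L (options 8(W), 5(W), 3(W) are all W)
n=11: W (go to 4, an L position)
n=12: W (go to 10, an L position)
n=13: L (options 11(W), 8(W), 6(W) are all W)
n=14: L (options 12(W), 9(W), 7(W) are all W)
n=15: W (go to 13, an L position)
L entries with 1 ≤ n ≤ 15 (n=0 is outside the asked range and is not counted): n = 1, 4, 10, 13, 14; that makes 5.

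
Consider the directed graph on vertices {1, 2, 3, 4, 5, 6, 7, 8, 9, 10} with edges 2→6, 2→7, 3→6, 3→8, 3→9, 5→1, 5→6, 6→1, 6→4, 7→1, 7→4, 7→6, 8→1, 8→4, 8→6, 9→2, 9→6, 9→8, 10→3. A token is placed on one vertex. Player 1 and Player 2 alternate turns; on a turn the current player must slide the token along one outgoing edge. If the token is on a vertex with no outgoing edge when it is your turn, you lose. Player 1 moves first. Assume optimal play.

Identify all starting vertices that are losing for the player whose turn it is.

Build the W/L table. Terminal = L. A non-terminal position is W if it has a move to some L; otherwise it is L.
Every edge goes from a vertex to one that appears earlier in the order 4, 1, 6, 8, 7, 2, 9, 5, 3, 10, so processing vertices in that order labels each vertex after all of its successors.
4: no outgoing edge → L
1: no outgoing edge → L
6: reaches L-position 1 → W
8: reaches L-position 1 → W
7: reaches L-position 1 → W
2: only reaches 7(W), 6(W), all W → L
9: reaches L-position 2 → W
5: reaches L-position 1 → W
3: only reaches 9(W), 8(W), 6(W), all W → L
10: reaches L-position 3 → W
Reading off the rows marked L gives the requested list; there are 4 such vertices.

1, 2, 3, 4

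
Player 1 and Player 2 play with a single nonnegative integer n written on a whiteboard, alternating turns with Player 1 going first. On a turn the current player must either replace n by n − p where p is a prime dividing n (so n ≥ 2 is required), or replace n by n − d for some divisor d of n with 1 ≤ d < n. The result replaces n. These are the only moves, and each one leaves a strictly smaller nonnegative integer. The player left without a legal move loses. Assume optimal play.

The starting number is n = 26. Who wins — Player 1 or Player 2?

Player 2 wins.

Compute win/loss labels from the base case upward. A position with no move is L. Any other position is W if it can reach an L in one move, else L.
n=0: no move → L
n=1: no move → L
n=2: reaches L-position 0 → W
n=3: reaches L-position 0 → W
n=4: only reaches 2(W), 3(W), all W → L
n=5: reaches L-position 0 → W
n=6: reaches L-position 4 → W
n=7: reaches L-position 0 → W
n=8: reaches L-position 4 → W
n=9: only reaches 6(W), 8(W), all W → L
n=10: reaches L-position 9 → W
n=11: reaches L-position 0 → W
n=12: reaches L-position 9 → W
n=13: reaches L-position 0 → W
n=14: only reaches 7(W), 12(W), 13(W), all W → L
n=15: reaches L-position 14 → W
n=16: reaches L-position 14 → W
n=17: reaches L-position 0 → W
n=18: reaches L-position 9 → W
n=19: reaches L-position 0 → W
n=20: only reaches 10(W), 15(W), 16(W), 18(W), 19(W), all W → L
n=21: reaches L-position 14 → W
n=22: reaches L-position 20 → W
n=23: reaches L-position 0 → W
n=24: reaches L-position 20 → W
n=25: reaches L-position 20 → W
n=26: only reaches 13(W), 24(W), 25(W), all W → L
The starting position 26 is L: whatever Player 1 does, the opponent receives a W position.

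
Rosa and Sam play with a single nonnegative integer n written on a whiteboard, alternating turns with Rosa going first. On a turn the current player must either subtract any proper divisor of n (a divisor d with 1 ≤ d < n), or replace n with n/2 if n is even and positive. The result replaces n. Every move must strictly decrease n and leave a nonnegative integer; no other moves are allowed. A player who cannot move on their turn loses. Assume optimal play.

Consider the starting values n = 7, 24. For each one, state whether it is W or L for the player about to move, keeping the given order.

7: L, 24: W

Build the W/L table. Terminal = L. A non-terminal position is W if it has a move to some L; otherwise it is L.
n=0: no move → L
n=1: no move → L
n=2: can move to 1, which is L ⇒ W
n=3: the only move is to 2(W), a W ⇒ L
n=4: can move to 3, which is L ⇒ W
n=5: the only move is to 4(W), a W ⇒ L
n=6: can move to 3, which is L ⇒ W
n=7: the only move is to 6(W), a W ⇒ L
n=8: can move to 7, which is L ⇒ W
n=9: moves to 6(W), 8(W); every one is W ⇒ L
n=10: can move to 5, which is L ⇒ W
n=11: the only move is to 10(W), a W ⇒ L
n=12: can move to 9, which is L ⇒ W
n=13: the only move is to 12(W), a W ⇒ L
n=14: can move to 7, which is L ⇒ W
n=15: moves to 10(W), 12(W), 14(W); every one is W ⇒ L
n=16: can move to 15, which is L ⇒ W
n=17: the only move is to 16(W), a W ⇒ L
n=18: can move to 9, which is L ⇒ W
n=19: the only move is to 18(W), a W ⇒ L
n=20: can move to 15, which is L ⇒ W
n=21: moves to 14(W), 18(W), 20(W); every one is W ⇒ L
n=22: can move to 11, which is L ⇒ W
n=23: the only move is to 22(W), a W ⇒ L
n=24: can move to 21, which is L ⇒ W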